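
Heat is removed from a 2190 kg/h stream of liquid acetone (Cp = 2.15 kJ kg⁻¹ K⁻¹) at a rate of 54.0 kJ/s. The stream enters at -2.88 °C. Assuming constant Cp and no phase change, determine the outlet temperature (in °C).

T_out = -44.2 °C

Q = 54.0 kJ/s = 194400 kJ/h
ΔT = Q/(ṁ·Cp) = 194400/(2190×2.15) = 41.287 K
T_out = -2.88 − 41.287 = -44.167 °C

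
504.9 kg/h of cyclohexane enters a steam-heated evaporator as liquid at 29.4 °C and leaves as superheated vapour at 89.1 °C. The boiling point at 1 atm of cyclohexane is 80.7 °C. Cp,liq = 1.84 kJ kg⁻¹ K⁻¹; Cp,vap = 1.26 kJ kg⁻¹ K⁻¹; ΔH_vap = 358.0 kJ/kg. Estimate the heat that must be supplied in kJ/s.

Q = 64.9 kJ/s

liquid 29.4→80.7 °C: 94.392 kJ/kg
vaporisation at 80.7 °C: 358 kJ/kg
vapour 80.7→89.1 °C: 10.584 kJ/kg
Δh = 94.392 + 358 + 10.584 = 462.98 kJ/kg
Q = ṁ·Δh = 504.9 kg/h × 462.98 kJ/kg = 233760 kJ/h
|Q| = 64.932 kW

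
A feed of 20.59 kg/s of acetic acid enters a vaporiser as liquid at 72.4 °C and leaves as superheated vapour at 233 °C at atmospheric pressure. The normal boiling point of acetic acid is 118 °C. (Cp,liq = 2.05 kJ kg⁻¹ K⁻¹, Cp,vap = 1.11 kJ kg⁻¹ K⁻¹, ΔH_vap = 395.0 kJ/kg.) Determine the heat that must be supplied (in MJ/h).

liquid 72.4→118 °C: 93.48 kJ/kg
vaporisation at 118 °C: 395 kJ/kg
vapour 118→233 °C: 127.65 kJ/kg
Δh = 93.48 + 395 + 127.65 = 616.13 kJ/kg
Q = ṁ·Δh = 20.59 kg/s × 616.13 kJ/kg = 12686 kJ/s
|Q| = 12686 kW = 45670 MJ/h

Q = 45700 MJ/h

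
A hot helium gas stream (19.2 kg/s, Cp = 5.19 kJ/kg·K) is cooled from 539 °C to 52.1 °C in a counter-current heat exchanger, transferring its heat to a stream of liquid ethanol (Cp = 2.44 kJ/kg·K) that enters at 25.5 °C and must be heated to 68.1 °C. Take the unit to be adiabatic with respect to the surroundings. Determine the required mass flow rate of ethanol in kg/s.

Heat released by hot stream: Q = 19.2 × 5.19 × (539 − 52.1) = 48519 kJ/s
Energy balance on cold side (adiabatic exchanger): Q = ṁ_c·Cp_c·(T_c,out − T_c,in)
ṁ_c = 48519 / [2.44 × (68.1 − 25.5)] = 466.78 kg/s

ṁ_c = 467 kg/s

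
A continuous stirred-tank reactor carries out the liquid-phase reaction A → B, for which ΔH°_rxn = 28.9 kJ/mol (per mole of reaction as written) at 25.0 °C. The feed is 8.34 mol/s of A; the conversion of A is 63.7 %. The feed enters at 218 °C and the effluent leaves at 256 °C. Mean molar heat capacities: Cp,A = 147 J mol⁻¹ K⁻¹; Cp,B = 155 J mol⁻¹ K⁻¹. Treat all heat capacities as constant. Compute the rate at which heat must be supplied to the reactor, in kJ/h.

Extent of reaction ξ = 0.637 × 8.34 = 5.3126 mol/s
Reaction term: ξ·ΔH°_rxn = 5.3126 × 28.9 = 153.53 kJ/s
Sensible, feed 218→25 °C: -236.61 kJ/s
Outlet flows (mol/s): A 3.0274, B 5.3126
Sensible, products 25→256 °C: 293.02 kJ/s
Q = ΔH = 209.94 kJ/s = 209.94 kW
Heat supplied = 755780 kJ/h

Q_in = 756000 kJ/h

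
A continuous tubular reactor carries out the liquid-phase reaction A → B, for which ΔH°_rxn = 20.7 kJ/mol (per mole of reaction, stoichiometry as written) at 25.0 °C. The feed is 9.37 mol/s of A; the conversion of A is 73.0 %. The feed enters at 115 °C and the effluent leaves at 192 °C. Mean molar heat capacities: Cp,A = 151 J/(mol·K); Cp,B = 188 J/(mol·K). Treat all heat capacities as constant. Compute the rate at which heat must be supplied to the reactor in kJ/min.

Q_in = 17600 kJ/min

Extent of reaction ξ = 0.730 × 9.37 = 6.8401 mol/s
Reaction term: ξ·ΔH°_rxn = 6.8401 × 20.7 = 141.59 kJ/s
Sensible, feed 115→25 °C: -127.34 kJ/s
Outlet flows (mol/s): A 2.5299, B 6.8401
Sensible, products 25→192 °C: 278.55 kJ/s
Q = ΔH = 292.8 kJ/s = 292.8 kW
Heat supplied = 17568 kJ/min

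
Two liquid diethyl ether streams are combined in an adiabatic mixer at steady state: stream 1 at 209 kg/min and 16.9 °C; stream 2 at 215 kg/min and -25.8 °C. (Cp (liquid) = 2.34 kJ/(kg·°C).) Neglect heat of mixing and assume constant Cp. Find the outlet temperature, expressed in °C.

T_out = -4.75 °C

Adiabatic, steady state ⇒ Σ ṁᵢCp,ᵢ(T_out − Tᵢ) = 0
T_out = Σ ṁᵢCp,ᵢTᵢ / Σ ṁᵢCp,ᵢ
      = -4714.9 / 992.16 = -4.7521 °C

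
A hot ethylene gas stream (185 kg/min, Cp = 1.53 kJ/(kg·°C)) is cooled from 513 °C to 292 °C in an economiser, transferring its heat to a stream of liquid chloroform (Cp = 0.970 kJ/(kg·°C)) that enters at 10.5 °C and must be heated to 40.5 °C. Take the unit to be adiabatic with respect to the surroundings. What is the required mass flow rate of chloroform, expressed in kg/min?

ṁ_c = 2150 kg/min

Heat released by hot stream: Q = 185 × 1.53 × (513 − 292) = 62554 kJ/min
Energy balance on cold side (adiabatic exchanger): Q = ṁ_c·Cp_c·(T_c,out − T_c,in)
ṁ_c = 62554 / [0.970 × (40.5 − 10.5)] = 2149.6 kg/min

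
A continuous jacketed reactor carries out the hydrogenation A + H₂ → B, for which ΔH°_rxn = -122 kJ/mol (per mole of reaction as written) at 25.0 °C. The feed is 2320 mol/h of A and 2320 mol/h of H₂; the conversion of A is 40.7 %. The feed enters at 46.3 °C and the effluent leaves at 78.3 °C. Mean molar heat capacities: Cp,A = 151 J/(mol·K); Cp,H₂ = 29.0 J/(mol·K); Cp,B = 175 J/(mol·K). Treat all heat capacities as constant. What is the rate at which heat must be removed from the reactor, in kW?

Extent of reaction ξ = 0.407 × 2320 = 944.24 mol/h
Reaction term: ξ·ΔH°_rxn = 944.24 × -122 = -115200 kJ/h
Sensible, feed 46.3→25 °C: -8894.9 kJ/h
Outlet flows (mol/h): A 1375.8, H₂ 1375.8, B 944.24
Sensible, products 25→78.3 °C: 22006 kJ/h
Q = ΔH = -102090 kJ/h = -28.357 kW
Heat removed = 28.357 kW

Q_out = 28.4 kW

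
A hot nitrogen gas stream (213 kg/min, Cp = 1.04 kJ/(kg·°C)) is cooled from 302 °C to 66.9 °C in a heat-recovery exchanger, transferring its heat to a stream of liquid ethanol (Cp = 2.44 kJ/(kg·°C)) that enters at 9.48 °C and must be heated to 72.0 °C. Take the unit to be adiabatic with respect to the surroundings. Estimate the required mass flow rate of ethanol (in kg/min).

ṁ_c = 341 kg/min

Heat released by hot stream: Q = 213 × 1.04 × (302 − 66.9) = 52079 kJ/min
Energy balance on cold side (adiabatic exchanger): Q = ṁ_c·Cp_c·(T_c,out − T_c,in)
ṁ_c = 52079 / [2.44 × (72.0 − 9.48)] = 341.39 kg/min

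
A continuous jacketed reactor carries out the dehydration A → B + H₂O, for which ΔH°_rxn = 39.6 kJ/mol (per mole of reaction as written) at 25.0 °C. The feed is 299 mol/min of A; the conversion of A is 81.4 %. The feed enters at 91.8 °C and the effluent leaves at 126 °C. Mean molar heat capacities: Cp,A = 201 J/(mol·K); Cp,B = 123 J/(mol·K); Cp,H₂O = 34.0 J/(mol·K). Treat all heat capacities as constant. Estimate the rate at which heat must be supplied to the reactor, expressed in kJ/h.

Q_in = 637000 kJ/h

Extent of reaction ξ = 0.814 × 299 = 243.39 mol/min
Reaction term: ξ·ΔH°_rxn = 243.39 × 39.6 = 9638.1 kJ/min
Sensible, feed 91.8→25 °C: -4014.6 kJ/min
Outlet flows (mol/min): A 55.614, B 243.39, H₂O 243.39
Sensible, products 25→126 °C: 4988.4 kJ/min
Q = ΔH = 10612 kJ/min = 176.86 kW
Heat supplied = 636710 kJ/h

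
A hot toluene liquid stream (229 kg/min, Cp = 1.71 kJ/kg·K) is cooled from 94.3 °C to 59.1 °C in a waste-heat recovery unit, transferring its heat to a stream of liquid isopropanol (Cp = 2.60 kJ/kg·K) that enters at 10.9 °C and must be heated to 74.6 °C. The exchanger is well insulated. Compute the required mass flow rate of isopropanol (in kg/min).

ṁ_c = 83.2 kg/min

Heat released by hot stream: Q = 229 × 1.71 × (94.3 − 59.1) = 13784 kJ/min
Energy balance on cold side (adiabatic exchanger): Q = ṁ_c·Cp_c·(T_c,out − T_c,in)
ṁ_c = 13784 / [2.60 × (74.6 − 10.9)] = 83.226 kg/min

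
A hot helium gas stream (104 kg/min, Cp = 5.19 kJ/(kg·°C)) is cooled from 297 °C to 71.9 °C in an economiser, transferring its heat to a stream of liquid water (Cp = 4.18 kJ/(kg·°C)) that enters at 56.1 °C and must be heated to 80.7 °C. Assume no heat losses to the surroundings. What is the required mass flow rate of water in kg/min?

ṁ_c = 1180 kg/min

Heat released by hot stream: Q = 104 × 5.19 × (297 − 71.9) = 121500 kJ/min
Energy balance on cold side (adiabatic exchanger): Q = ṁ_c·Cp_c·(T_c,out − T_c,in)
ṁ_c = 121500 / [4.18 × (80.7 − 56.1)] = 1181.6 kg/min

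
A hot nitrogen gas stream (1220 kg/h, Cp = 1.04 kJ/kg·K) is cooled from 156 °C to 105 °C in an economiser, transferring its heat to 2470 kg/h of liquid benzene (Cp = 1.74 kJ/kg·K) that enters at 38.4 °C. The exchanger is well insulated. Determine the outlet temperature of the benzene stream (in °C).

T_c,out = 53.5 °C

Heat released by hot stream: Q = 1220 × 1.04 × (156 − 105) = 64709 kJ/h
Energy balance on cold side (adiabatic exchanger): Q = ṁ_c·Cp_c·(T_c,out − T_c,in)
T_c,out = 38.4 + 64709/(2470 × 1.74) = 53.456 °C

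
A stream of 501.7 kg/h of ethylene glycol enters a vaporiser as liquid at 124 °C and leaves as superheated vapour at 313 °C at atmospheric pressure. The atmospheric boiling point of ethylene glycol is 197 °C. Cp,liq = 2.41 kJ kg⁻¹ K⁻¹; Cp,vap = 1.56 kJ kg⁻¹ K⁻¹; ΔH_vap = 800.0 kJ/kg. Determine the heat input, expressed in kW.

Q = 161 kW

liquid 124→197 °C: 175.93 kJ/kg
vaporisation at 197 °C: 800 kJ/kg
vapour 197→313 °C: 180.96 kJ/kg
Δh = 175.93 + 800 + 180.96 = 1156.9 kJ/kg
Q = ṁ·Δh = 501.7 kg/h × 1156.9 kJ/kg = 580410 kJ/h
|Q| = 161.23 kW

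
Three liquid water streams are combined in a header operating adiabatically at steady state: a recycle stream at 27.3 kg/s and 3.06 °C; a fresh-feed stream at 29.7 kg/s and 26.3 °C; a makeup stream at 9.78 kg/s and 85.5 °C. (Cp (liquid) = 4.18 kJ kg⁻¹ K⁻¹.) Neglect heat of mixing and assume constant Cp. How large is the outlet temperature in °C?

T_out = 25.5 °C

No heat crosses the boundary, so H_out = H_in.
Σ ṁᵢCp,ᵢTᵢ = 27.3×4.18×3.06 + 29.7×4.18×26.3 + 9.78×4.18×85.5 = 7109.5
Σ ṁᵢCp,ᵢ = 27.3×4.18 + 29.7×4.18 + 9.78×4.18 = 279.14
T_out = 7109.5 / 279.14 = 25.469 °C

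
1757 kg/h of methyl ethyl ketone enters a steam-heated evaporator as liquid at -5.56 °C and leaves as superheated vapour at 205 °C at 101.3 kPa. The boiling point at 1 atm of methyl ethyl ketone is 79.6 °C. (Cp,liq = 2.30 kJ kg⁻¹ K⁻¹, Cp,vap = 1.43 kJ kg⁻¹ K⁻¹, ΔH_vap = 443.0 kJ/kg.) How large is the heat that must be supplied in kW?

liquid -5.56→79.6 °C: 195.87 kJ/kg
vaporisation at 79.6 °C: 443 kJ/kg
vapour 79.6→205 °C: 179.32 kJ/kg
Δh = 195.87 + 443 + 179.32 = 818.19 kJ/kg
Q = ṁ·Δh = 1757 kg/h × 818.19 kJ/kg = 1.4376e+06 kJ/h
|Q| = 399.32 kW

Q = 399 kW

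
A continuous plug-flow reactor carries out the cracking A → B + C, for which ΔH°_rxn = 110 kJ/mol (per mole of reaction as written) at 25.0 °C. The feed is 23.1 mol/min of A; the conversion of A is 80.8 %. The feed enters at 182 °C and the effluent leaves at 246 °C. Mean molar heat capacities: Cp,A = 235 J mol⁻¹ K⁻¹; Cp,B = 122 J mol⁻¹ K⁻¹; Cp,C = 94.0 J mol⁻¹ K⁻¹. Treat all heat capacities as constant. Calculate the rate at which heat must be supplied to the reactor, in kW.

Extent of reaction ξ = 0.808 × 23.1 = 18.665 mol/min
Reaction term: ξ·ΔH°_rxn = 18.665 × 110 = 2053.1 kJ/min
Sensible, feed 182→25 °C: -852.27 kJ/min
Outlet flows (mol/min): A 4.4352, B 18.665, C 18.665
Sensible, products 25→246 °C: 1121.3 kJ/min
Q = ΔH = 2322.2 kJ/min = 38.703 kW
Heat supplied = 38.703 kW

Q_in = 38.7 kW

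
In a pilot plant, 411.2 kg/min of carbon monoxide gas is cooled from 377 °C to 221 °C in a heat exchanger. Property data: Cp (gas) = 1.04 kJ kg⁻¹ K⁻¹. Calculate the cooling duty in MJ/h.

Q = ṁ·Cp·ΔT = 411.2 × 1.04 × (221 − 377) = -66713 kJ/min
Converting: 66713 / 60 s = 1111.9 kW
Cooling duty = 4002.8 MJ/h

Q_c = 4000 MJ/h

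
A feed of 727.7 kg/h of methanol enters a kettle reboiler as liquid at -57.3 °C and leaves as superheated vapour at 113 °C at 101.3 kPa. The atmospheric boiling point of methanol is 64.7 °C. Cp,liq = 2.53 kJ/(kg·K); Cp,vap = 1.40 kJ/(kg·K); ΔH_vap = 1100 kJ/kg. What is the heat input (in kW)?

liquid -57.3→64.7 °C: 308.66 kJ/kg
vaporisation at 64.7 °C: 1100 kJ/kg
vapour 64.7→113 °C: 67.62 kJ/kg
Δh = 308.66 + 1100 + 67.62 = 1476.3 kJ/kg
Q = ṁ·Δh = 727.7 kg/h × 1476.3 kJ/kg = 1.0743e+06 kJ/h
|Q| = 298.41 kW

Q = 298 kW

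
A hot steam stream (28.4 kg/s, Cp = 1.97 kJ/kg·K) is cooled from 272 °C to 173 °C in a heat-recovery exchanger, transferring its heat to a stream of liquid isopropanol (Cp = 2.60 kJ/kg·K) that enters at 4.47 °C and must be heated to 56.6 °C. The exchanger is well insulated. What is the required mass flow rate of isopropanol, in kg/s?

ṁ_c = 40.9 kg/s

Heat released by hot stream: Q = 28.4 × 1.97 × (272 − 173) = 5538.9 kJ/s
Energy balance on cold side (adiabatic exchanger): Q = ṁ_c·Cp_c·(T_c,out − T_c,in)
ṁ_c = 5538.9 / [2.60 × (56.6 − 4.47)] = 40.866 kg/s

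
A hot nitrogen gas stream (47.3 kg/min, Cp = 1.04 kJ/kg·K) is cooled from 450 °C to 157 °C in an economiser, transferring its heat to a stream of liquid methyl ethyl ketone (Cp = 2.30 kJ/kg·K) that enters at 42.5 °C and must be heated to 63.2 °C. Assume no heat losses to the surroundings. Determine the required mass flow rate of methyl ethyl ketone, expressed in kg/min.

Heat released by hot stream: Q = 47.3 × 1.04 × (450 − 157) = 14413 kJ/min
Energy balance on cold side (adiabatic exchanger): Q = ṁ_c·Cp_c·(T_c,out − T_c,in)
ṁ_c = 14413 / [2.30 × (63.2 − 42.5)] = 302.74 kg/min

ṁ_c = 303 kg/min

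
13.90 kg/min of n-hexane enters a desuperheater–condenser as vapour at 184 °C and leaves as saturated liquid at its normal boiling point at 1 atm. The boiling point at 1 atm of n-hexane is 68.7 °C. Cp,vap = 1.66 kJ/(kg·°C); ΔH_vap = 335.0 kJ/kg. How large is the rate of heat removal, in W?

Q_c = 122000 W

vapour 184→68.7 °C: -191.4 kJ/kg
condensation at 68.7 °C: -335 kJ/kg
Δh = -191.4 + -335 = -526.4 kJ/kg
Q = ṁ·Δh = 13.90 kg/min × -526.4 kJ/kg = -7316.9 kJ/min
|Q| = 121.95 kW = 121950 W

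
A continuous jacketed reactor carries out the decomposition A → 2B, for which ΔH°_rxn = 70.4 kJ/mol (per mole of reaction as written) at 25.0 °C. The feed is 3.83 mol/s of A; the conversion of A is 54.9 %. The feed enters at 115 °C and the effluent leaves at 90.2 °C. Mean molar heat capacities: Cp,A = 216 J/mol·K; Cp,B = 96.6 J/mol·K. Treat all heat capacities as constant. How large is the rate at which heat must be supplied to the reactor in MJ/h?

Q_in = 448 MJ/h

Extent of reaction ξ = 0.549 × 3.83 = 2.1027 mol/s
Reaction term: ξ·ΔH°_rxn = 2.1027 × 70.4 = 148.03 kJ/s
Sensible, feed 115→25 °C: -74.455 kJ/s
Outlet flows (mol/s): A 1.7273, B 4.2053
Sensible, products 25→90.2 °C: 50.813 kJ/s
Q = ΔH = 124.39 kJ/s = 124.39 kW
Heat supplied = 447.79 MJ/h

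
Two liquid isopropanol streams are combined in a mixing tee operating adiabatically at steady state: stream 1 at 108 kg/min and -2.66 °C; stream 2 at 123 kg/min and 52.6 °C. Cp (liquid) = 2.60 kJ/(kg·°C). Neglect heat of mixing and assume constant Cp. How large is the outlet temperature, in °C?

Adiabatic, steady state ⇒ Σ ṁᵢCp,ᵢ(T_out − Tᵢ) = 0
Σ ṁᵢCp,ᵢTᵢ = 108×2.60×-2.66 + 123×2.60×52.6 = 16075
Σ ṁᵢCp,ᵢ = 108×2.60 + 123×2.60 = 600.6
T_out = 16075 / 600.6 = 26.764 °C

T_out = 26.8 °C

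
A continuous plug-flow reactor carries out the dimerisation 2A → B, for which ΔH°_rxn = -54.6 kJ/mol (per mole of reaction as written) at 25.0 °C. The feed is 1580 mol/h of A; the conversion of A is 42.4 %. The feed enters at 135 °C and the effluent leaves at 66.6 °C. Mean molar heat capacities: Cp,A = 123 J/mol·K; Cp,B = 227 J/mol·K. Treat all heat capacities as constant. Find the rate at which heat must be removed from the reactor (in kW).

Extent of reaction ξ = 0.424 × 1580 / 2 = 334.96 mol/h
Reaction term: ξ·ΔH°_rxn = 334.96 × -54.6 = -18289 kJ/h
Sensible, feed 135→25 °C: -21377 kJ/h
Outlet flows (mol/h): A 910.08, B 334.96
Sensible, products 25→66.6 °C: 7819.8 kJ/h
Q = ΔH = -31846 kJ/h = -8.8462 kW
Heat removed = 8.8462 kW

Q_out = 8.85 kW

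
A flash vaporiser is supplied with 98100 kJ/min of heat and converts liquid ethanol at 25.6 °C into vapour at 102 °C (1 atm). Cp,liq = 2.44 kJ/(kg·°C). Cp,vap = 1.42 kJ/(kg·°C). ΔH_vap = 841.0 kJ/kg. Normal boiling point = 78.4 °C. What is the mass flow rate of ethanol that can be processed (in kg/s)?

Δh = 2.44×(78.4−25.6) + 841.0 + 1.42×(102−78.4) = 1003.3 kJ/kg
Q = 98100 kJ/min = 1635 kJ/s = 1635 kJ/s
ṁ = Q/Δh = 1635 / 1003.3 = 1.6296 kg/s

ṁ = 1.63 kg/s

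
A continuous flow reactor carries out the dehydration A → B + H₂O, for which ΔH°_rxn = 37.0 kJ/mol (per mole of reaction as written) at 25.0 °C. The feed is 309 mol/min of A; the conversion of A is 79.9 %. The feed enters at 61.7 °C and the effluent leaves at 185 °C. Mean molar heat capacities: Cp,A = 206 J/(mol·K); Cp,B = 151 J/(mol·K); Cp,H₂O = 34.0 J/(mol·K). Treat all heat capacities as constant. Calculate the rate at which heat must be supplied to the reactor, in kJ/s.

Q_in = 269 kJ/s

Extent of reaction ξ = 0.799 × 309 = 246.89 mol/min
Reaction term: ξ·ΔH°_rxn = 246.89 × 37.0 = 9135 kJ/min
Sensible, feed 61.7→25 °C: -2336.1 kJ/min
Outlet flows (mol/min): A 62.109, B 246.89, H₂O 246.89
Sensible, products 25→185 °C: 9355.1 kJ/min
Q = ΔH = 16154 kJ/min = 269.23 kW
Heat supplied = 269.23 kJ/s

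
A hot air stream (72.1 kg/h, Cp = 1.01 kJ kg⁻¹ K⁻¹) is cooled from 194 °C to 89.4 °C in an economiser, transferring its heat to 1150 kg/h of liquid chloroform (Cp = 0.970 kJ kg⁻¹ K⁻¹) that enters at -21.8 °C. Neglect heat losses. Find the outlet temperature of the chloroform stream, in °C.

T_c,out = -15.0 °C

Heat released by hot stream: Q = 72.1 × 1.01 × (194 − 89.4) = 7617.1 kJ/h
Energy balance on cold side (adiabatic exchanger): Q = ṁ_c·Cp_c·(T_c,out − T_c,in)
T_c,out = -21.8 + 7617.1/(1150 × 0.970) = -14.972 °C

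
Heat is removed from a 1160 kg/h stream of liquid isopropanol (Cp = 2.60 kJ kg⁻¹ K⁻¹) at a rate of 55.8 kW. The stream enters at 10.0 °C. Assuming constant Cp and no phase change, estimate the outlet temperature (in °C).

T_out = -56.6 °C

Q = 55.8 kW = 200880 kJ/h
ΔT = Q/(ṁ·Cp) = 200880/(1160×2.60) = 66.605 K
T_out = 10.0 − 66.605 = -56.605 °C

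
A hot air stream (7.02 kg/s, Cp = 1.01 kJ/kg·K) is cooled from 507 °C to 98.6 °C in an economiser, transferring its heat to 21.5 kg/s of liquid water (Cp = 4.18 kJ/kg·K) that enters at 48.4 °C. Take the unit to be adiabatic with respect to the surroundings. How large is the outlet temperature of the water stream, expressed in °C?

T_c,out = 80.6 °C

Heat released by hot stream: Q = 7.02 × 1.01 × (507 − 98.6) = 2895.6 kJ/s
Energy balance on cold side (adiabatic exchanger): Q = ṁ_c·Cp_c·(T_c,out − T_c,in)
T_c,out = 48.4 + 2895.6/(21.5 × 4.18) = 80.62 °C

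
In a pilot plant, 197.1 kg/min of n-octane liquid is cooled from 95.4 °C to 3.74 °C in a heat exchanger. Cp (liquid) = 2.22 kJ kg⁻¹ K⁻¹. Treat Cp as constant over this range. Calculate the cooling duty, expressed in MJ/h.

Q_c = 2410 MJ/h

Q = ṁ·Cp·ΔT = 197.1 × 2.22 × (3.74 − 95.4) = -40107 kJ/min
Converting: 40107 / 60 s = 668.45 kW
Cooling duty = 2406.4 MJ/h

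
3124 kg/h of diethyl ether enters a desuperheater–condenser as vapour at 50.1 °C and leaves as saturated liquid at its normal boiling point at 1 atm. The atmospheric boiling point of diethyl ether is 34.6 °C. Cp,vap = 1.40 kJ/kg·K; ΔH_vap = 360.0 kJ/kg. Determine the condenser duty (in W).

vapour 50.1→34.6 °C: -21.7 kJ/kg
condensation at 34.6 °C: -360 kJ/kg
Δh = -21.7 + -360 = -381.7 kJ/kg
Q = ṁ·Δh = 3124 kg/h × -381.7 kJ/kg = -1.1924e+06 kJ/h
|Q| = 331.23 kW = 331230 W

Q_c = 331000 W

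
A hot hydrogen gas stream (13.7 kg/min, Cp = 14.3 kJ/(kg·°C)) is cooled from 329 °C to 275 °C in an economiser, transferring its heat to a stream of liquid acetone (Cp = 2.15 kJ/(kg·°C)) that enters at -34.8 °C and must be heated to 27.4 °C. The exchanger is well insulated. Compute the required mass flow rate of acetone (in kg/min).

Heat released by hot stream: Q = 13.7 × 14.3 × (329 − 275) = 10579 kJ/min
Energy balance on cold side (adiabatic exchanger): Q = ṁ_c·Cp_c·(T_c,out − T_c,in)
ṁ_c = 10579 / [2.15 × (27.4 − -34.8)] = 79.108 kg/min

ṁ_c = 79.1 kg/min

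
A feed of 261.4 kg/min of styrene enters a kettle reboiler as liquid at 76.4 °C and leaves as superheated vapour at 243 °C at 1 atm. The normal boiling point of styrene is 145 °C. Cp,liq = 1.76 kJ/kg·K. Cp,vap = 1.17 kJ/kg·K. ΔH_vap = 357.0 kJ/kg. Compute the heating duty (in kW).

liquid 76.4→145 °C: 120.74 kJ/kg
vaporisation at 145 °C: 357 kJ/kg
vapour 145→243 °C: 114.66 kJ/kg
Δh = 120.74 + 357 + 114.66 = 592.4 kJ/kg
Q = ṁ·Δh = 261.4 kg/min × 592.4 kJ/kg = 154850 kJ/min
|Q| = 2580.9 kW

Q = 2580 kW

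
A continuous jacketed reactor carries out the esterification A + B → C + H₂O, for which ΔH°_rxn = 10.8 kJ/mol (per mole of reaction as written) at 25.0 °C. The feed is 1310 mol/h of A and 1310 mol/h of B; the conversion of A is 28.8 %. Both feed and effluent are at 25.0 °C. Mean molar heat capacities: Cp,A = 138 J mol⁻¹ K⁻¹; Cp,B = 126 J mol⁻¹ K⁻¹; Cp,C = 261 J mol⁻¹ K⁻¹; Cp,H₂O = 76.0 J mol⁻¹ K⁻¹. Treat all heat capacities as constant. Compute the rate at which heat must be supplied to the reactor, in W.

Q_in = 1130 W

Extent of reaction ξ = 0.288 × 1310 = 377.28 mol/h
Reaction term: ξ·ΔH°_rxn = 377.28 × 10.8 = 4074.6 kJ/h
Q = ΔH = 4074.6 kJ/h = 1.1318 kW
Heat supplied = 1131.8 W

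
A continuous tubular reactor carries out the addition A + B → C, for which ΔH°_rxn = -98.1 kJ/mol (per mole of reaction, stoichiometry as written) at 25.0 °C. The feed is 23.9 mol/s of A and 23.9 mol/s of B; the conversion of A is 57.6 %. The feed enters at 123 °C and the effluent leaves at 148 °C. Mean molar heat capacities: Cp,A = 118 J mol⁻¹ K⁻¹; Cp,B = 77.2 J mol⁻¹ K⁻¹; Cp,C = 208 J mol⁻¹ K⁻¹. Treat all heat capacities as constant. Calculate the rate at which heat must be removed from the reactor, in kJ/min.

Q_out = 72700 kJ/min

Extent of reaction ξ = 0.576 × 23.9 = 13.766 mol/s
Reaction term: ξ·ΔH°_rxn = 13.766 × -98.1 = -1350.5 kJ/s
Sensible, feed 123→25 °C: -457.2 kJ/s
Outlet flows (mol/s): A 10.134, B 10.134, C 13.766
Sensible, products 25→148 °C: 595.5 kJ/s
Q = ΔH = -1212.2 kJ/s = -1212.2 kW
Heat removed = 72731 kJ/min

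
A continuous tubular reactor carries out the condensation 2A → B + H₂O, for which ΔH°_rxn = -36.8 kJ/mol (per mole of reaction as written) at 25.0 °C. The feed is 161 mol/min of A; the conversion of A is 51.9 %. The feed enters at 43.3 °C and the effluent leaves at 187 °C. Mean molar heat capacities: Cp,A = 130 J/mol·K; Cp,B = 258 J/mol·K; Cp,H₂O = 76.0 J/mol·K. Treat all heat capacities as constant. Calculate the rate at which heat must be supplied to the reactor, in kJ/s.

Q_in = 32.9 kJ/s

Extent of reaction ξ = 0.519 × 161 / 2 = 41.779 mol/min
Reaction term: ξ·ΔH°_rxn = 41.779 × -36.8 = -1537.5 kJ/min
Sensible, feed 43.3→25 °C: -383.02 kJ/min
Outlet flows (mol/min): A 77.441, B 41.779, H₂O 41.779
Sensible, products 25→187 °C: 3891.5 kJ/min
Q = ΔH = 1971 kJ/min = 32.85 kW
Heat supplied = 32.85 kJ/s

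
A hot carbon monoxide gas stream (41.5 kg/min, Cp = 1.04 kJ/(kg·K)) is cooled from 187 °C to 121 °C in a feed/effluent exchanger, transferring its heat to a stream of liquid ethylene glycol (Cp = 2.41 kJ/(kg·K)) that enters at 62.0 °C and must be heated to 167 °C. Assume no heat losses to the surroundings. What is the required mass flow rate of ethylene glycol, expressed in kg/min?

ṁ_c = 11.3 kg/min

Heat released by hot stream: Q = 41.5 × 1.04 × (187 − 121) = 2848.6 kJ/min
Energy balance on cold side (adiabatic exchanger): Q = ṁ_c·Cp_c·(T_c,out − T_c,in)
ṁ_c = 2848.6 / [2.41 × (167 − 62.0)] = 11.257 kg/min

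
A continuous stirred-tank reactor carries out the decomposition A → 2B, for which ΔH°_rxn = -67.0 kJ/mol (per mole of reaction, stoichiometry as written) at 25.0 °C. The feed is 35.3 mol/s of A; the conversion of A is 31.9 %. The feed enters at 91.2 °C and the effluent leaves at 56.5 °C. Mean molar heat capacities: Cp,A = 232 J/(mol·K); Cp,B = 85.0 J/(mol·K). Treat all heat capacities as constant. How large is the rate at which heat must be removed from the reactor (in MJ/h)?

Q_out = 3820 MJ/h

Extent of reaction ξ = 0.319 × 35.3 = 11.261 mol/s
Reaction term: ξ·ΔH°_rxn = 11.261 × -67.0 = -754.47 kJ/s
Sensible, feed 91.2→25 °C: -542.15 kJ/s
Outlet flows (mol/s): A 24.039, B 22.521
Sensible, products 25→56.5 °C: 235.98 kJ/s
Q = ΔH = -1060.6 kJ/s = -1060.6 kW
Heat removed = 3818.3 MJ/h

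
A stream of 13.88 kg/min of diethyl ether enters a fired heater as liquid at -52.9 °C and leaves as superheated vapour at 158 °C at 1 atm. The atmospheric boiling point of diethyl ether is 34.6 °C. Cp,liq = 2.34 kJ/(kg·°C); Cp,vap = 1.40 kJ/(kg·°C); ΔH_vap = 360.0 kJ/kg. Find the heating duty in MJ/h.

Q = 614 MJ/h

liquid -52.9→34.6 °C: 204.75 kJ/kg
vaporisation at 34.6 °C: 360 kJ/kg
vapour 34.6→158 °C: 172.76 kJ/kg
Δh = 204.75 + 360 + 172.76 = 737.51 kJ/kg
Q = ṁ·Δh = 13.88 kg/min × 737.51 kJ/kg = 10237 kJ/min
|Q| = 170.61 kW = 614.2 MJ/h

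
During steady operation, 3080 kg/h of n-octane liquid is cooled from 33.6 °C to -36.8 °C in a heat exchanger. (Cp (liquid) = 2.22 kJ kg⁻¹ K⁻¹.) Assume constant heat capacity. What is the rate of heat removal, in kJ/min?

Q_c = 8020 kJ/min

Q = ṁ·Cp·ΔT = 3080 × 2.22 × (-36.8 − 33.6) = -481370 kJ/h
Converting: 481370 / 3600 s = 133.71 kW
Cooling duty = 8022.8 kJ/min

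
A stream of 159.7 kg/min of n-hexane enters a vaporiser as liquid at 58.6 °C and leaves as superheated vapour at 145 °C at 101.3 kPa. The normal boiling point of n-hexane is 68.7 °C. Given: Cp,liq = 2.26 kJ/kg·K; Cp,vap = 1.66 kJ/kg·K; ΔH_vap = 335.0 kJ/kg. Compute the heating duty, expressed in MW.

liquid 58.6→68.7 °C: 22.826 kJ/kg
vaporisation at 68.7 °C: 335 kJ/kg
vapour 68.7→145 °C: 126.66 kJ/kg
Δh = 22.826 + 335 + 126.66 = 484.48 kJ/kg
Q = ṁ·Δh = 159.7 kg/min × 484.48 kJ/kg = 77372 kJ/min
|Q| = 1289.5 kW = 1.2895 MW

Q = 1.29 MW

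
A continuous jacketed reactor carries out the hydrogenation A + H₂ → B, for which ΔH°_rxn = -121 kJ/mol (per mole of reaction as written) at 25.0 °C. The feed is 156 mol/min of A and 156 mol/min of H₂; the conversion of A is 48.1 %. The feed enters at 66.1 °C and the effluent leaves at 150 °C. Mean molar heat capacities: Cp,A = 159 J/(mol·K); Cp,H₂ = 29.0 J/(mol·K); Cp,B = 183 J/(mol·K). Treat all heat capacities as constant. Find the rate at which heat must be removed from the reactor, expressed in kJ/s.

Extent of reaction ξ = 0.481 × 156 = 75.036 mol/min
Reaction term: ξ·ΔH°_rxn = 75.036 × -121 = -9079.4 kJ/min
Sensible, feed 66.1→25 °C: -1205.4 kJ/min
Outlet flows (mol/min): A 80.964, H₂ 80.964, B 75.036
Sensible, products 25→150 °C: 3619.1 kJ/min
Q = ΔH = -6665.6 kJ/min = -111.09 kW
Heat removed = 111.09 kJ/s

Q_out = 111 kJ/s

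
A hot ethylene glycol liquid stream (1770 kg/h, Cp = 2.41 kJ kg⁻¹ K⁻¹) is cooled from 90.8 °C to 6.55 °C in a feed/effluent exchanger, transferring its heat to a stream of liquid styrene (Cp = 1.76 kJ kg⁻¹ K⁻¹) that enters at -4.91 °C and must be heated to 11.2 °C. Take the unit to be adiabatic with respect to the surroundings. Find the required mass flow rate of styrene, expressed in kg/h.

ṁ_c = 12700 kg/h

Heat released by hot stream: Q = 1770 × 2.41 × (90.8 − 6.55) = 359390 kJ/h
Energy balance on cold side (adiabatic exchanger): Q = ṁ_c·Cp_c·(T_c,out − T_c,in)
ṁ_c = 359390 / [1.76 × (11.2 − -4.91)] = 12675 kg/h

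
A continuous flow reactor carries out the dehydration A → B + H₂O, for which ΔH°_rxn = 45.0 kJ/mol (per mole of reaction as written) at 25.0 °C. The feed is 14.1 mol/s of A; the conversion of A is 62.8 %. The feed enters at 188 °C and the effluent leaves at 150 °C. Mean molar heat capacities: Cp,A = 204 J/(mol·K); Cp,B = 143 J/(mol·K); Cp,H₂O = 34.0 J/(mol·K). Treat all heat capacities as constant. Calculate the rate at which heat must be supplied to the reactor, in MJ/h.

Extent of reaction ξ = 0.628 × 14.1 = 8.8548 mol/s
Reaction term: ξ·ΔH°_rxn = 8.8548 × 45.0 = 398.47 kJ/s
Sensible, feed 188→25 °C: -468.85 kJ/s
Outlet flows (mol/s): A 5.2452, B 8.8548, H₂O 8.8548
Sensible, products 25→150 °C: 329.67 kJ/s
Q = ΔH = 259.28 kJ/s = 259.28 kW
Heat supplied = 933.4 MJ/h

Q_in = 933 MJ/h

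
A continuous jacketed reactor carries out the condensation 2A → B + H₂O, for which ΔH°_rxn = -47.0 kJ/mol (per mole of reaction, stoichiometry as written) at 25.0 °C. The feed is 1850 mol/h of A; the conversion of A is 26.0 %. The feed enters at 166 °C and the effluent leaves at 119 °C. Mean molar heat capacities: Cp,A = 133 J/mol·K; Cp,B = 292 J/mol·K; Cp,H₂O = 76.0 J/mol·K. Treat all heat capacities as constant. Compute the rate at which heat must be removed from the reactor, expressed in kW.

Extent of reaction ξ = 0.260 × 1850 / 2 = 240.5 mol/h
Reaction term: ξ·ΔH°_rxn = 240.5 × -47.0 = -11304 kJ/h
Sensible, feed 166→25 °C: -34693 kJ/h
Outlet flows (mol/h): A 1369, B 240.5, H₂O 240.5
Sensible, products 25→119 °C: 25435 kJ/h
Q = ΔH = -20562 kJ/h = -5.7116 kW
Heat removed = 5.7116 kW

Q_out = 5.71 kW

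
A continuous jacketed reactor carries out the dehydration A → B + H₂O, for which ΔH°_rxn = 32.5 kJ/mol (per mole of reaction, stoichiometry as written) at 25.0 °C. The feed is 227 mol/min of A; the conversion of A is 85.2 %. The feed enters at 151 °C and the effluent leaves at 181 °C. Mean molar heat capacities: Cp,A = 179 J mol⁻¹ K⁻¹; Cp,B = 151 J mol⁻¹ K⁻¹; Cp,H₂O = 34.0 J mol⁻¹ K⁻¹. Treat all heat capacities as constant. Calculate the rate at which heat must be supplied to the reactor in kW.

Q_in = 128 kW

Extent of reaction ξ = 0.852 × 227 = 193.4 mol/min
Reaction term: ξ·ΔH°_rxn = 193.4 × 32.5 = 6285.6 kJ/min
Sensible, feed 151→25 °C: -5119.8 kJ/min
Outlet flows (mol/min): A 33.596, B 193.4, H₂O 193.4
Sensible, products 25→181 °C: 6519.8 kJ/min
Q = ΔH = 7685.6 kJ/min = 128.09 kW
Heat supplied = 128.09 kW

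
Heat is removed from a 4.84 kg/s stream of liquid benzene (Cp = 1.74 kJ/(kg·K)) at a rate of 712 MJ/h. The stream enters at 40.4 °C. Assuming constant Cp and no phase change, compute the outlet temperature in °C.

T_out = 16.9 °C

Q = 712 MJ/h = 197.78 kJ/s
ΔT = Q/(ṁ·Cp) = 197.78/(4.84×1.74) = 23.485 K
T_out = 40.4 − 23.485 = 16.915 °C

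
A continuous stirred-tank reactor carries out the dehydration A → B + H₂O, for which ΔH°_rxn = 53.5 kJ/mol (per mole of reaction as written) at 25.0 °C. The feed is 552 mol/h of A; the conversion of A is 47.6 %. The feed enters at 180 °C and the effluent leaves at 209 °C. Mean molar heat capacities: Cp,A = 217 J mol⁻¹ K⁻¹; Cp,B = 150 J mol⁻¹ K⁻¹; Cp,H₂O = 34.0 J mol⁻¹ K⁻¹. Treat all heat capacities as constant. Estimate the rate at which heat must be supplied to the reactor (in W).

Q_in = 4430 W

Extent of reaction ξ = 0.476 × 552 = 262.75 mol/h
Reaction term: ξ·ΔH°_rxn = 262.75 × 53.5 = 14057 kJ/h
Sensible, feed 180→25 °C: -18567 kJ/h
Outlet flows (mol/h): A 289.25, B 262.75, H₂O 262.75
Sensible, products 25→209 °C: 20445 kJ/h
Q = ΔH = 15936 kJ/h = 4.4265 kW
Heat supplied = 4426.5 W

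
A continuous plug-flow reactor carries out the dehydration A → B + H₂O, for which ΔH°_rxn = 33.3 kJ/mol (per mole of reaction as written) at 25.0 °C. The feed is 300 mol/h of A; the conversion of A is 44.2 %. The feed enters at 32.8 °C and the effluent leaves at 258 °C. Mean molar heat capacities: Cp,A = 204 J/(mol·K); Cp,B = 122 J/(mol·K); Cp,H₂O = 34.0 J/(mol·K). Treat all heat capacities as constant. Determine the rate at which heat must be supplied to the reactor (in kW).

Extent of reaction ξ = 0.442 × 300 = 132.6 mol/h
Reaction term: ξ·ΔH°_rxn = 132.6 × 33.3 = 4415.6 kJ/h
Sensible, feed 32.8→25 °C: -477.36 kJ/h
Outlet flows (mol/h): A 167.4, B 132.6, H₂O 132.6
Sensible, products 25→258 °C: 12777 kJ/h
Q = ΔH = 16715 kJ/h = 4.643 kW
Heat supplied = 4.643 kW

Q_in = 4.64 kW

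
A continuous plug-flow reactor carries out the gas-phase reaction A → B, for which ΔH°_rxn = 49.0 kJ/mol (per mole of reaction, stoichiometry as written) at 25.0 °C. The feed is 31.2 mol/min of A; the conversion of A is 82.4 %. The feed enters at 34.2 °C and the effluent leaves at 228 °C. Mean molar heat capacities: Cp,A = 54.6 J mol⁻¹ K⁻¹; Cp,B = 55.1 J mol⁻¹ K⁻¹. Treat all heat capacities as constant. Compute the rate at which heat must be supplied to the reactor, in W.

Q_in = 26500 W

Extent of reaction ξ = 0.824 × 31.2 = 25.709 mol/min
Reaction term: ξ·ΔH°_rxn = 25.709 × 49.0 = 1259.7 kJ/min
Sensible, feed 34.2→25 °C: -15.672 kJ/min
Outlet flows (mol/min): A 5.4912, B 25.709
Sensible, products 25→228 °C: 348.42 kJ/min
Q = ΔH = 1592.5 kJ/min = 26.541 kW
Heat supplied = 26541 W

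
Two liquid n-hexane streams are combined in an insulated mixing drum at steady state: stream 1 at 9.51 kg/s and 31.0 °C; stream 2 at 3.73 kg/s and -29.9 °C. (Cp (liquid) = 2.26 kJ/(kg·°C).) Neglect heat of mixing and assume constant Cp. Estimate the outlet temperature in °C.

T_out = 13.8 °C

No heat crosses the boundary, so H_out = H_in.
Σ ṁᵢCp,ᵢTᵢ = 9.51×2.26×31.0 + 3.73×2.26×-29.9 = 414.22
Σ ṁᵢCp,ᵢ = 9.51×2.26 + 3.73×2.26 = 29.922
T_out = 414.22 / 29.922 = 13.843 °C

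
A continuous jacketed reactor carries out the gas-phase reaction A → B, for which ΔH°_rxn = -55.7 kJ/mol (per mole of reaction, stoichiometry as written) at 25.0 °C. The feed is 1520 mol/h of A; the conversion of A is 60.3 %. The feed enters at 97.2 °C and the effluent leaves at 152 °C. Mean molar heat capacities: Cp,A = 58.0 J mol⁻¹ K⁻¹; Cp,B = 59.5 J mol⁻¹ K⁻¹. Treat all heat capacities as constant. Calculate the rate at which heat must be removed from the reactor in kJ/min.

Extent of reaction ξ = 0.603 × 1520 = 916.56 mol/h
Reaction term: ξ·ΔH°_rxn = 916.56 × -55.7 = -51052 kJ/h
Sensible, feed 97.2→25 °C: -6365.2 kJ/h
Outlet flows (mol/h): A 603.44, B 916.56
Sensible, products 25→152 °C: 11371 kJ/h
Q = ΔH = -46047 kJ/h = -12.791 kW
Heat removed = 767.44 kJ/min

Q_out = 767 kJ/min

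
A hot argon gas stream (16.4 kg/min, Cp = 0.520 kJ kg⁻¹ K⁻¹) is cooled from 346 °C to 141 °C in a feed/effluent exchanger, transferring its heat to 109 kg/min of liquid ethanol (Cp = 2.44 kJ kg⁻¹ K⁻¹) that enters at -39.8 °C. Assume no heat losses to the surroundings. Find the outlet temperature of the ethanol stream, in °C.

T_c,out = -33.2 °C

Heat released by hot stream: Q = 16.4 × 0.520 × (346 − 141) = 1748.2 kJ/min
Energy balance on cold side (adiabatic exchanger): Q = ṁ_c·Cp_c·(T_c,out − T_c,in)
T_c,out = -39.8 + 1748.2/(109 × 2.44) = -33.227 °C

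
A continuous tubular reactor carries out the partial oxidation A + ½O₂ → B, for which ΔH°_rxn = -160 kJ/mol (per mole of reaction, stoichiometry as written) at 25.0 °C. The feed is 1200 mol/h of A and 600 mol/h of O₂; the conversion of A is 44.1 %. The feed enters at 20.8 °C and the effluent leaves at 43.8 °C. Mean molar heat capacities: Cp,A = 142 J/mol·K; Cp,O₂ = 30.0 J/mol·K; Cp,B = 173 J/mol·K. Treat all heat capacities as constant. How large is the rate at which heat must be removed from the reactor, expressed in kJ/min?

Extent of reaction ξ = 0.441 × 1200 = 529.2 mol/h
Reaction term: ξ·ΔH°_rxn = 529.2 × -160 = -84672 kJ/h
Sensible, feed 20.8→25 °C: 791.28 kJ/h
Outlet flows (mol/h): A 670.8, O₂ 335.4, B 529.2
Sensible, products 25→43.8 °C: 3701.1 kJ/h
Q = ΔH = -80180 kJ/h = -22.272 kW
Heat removed = 1336.3 kJ/min

Q_out = 1340 kJ/min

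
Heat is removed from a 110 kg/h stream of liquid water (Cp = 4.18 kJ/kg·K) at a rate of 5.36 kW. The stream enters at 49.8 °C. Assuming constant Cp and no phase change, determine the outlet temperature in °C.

T_out = 7.83 °C

Q = 5.36 kW = 19296 kJ/h
ΔT = Q/(ṁ·Cp) = 19296/(110×4.18) = 41.966 K
T_out = 49.8 − 41.966 = 7.8339 °C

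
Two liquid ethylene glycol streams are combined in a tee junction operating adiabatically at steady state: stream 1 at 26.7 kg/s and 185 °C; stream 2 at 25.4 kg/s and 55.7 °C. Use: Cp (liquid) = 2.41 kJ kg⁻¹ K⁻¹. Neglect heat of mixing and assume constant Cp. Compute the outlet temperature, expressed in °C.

T_out = 122 °C

Energy balance with Q = 0: Σ ṁᵢCp,ᵢ(T_out − Tᵢ) = 0
T_out = Σ ṁᵢCp,ᵢTᵢ / Σ ṁᵢCp,ᵢ
      = 15314 / 125.56 = 121.96 °C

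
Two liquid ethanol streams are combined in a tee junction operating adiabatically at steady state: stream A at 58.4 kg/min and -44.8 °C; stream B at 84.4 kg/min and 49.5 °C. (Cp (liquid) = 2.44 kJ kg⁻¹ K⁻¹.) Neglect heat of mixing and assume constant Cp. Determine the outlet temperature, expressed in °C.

T_out = 10.9 °C

No heat crosses the boundary, so H_out = H_in.
Σ ṁᵢCp,ᵢTᵢ = 58.4×2.44×-44.8 + 84.4×2.44×49.5 = 3810
Σ ṁᵢCp,ᵢ = 58.4×2.44 + 84.4×2.44 = 348.43
T_out = 3810 / 348.43 = 10.935 °C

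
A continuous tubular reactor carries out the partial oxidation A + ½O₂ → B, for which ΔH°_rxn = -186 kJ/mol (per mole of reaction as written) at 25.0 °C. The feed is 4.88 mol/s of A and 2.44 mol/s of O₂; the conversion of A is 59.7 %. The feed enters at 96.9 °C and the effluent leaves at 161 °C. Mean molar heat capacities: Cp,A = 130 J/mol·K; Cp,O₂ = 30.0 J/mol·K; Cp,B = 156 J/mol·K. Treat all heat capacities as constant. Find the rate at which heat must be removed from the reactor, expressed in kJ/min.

Extent of reaction ξ = 0.597 × 4.88 = 2.9134 mol/s
Reaction term: ξ·ΔH°_rxn = 2.9134 × -186 = -541.88 kJ/s
Sensible, feed 96.9→25 °C: -50.876 kJ/s
Outlet flows (mol/s): A 1.9666, O₂ 0.98332, B 2.9134
Sensible, products 25→161 °C: 100.59 kJ/s
Q = ΔH = -492.17 kJ/s = -492.17 kW
Heat removed = 29530 kJ/min

Q_out = 29500 kJ/min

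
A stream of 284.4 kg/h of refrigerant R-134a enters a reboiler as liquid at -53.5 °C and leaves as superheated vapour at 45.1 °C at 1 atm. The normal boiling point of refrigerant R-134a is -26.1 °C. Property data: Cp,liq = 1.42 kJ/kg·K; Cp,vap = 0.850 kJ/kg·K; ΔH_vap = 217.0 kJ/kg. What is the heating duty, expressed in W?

liquid -53.5→-26.1 °C: 38.908 kJ/kg
vaporisation at -26.1 °C: 217 kJ/kg
vapour -26.1→45.1 °C: 60.52 kJ/kg
Δh = 38.908 + 217 + 60.52 = 316.43 kJ/kg
Q = ṁ·Δh = 284.4 kg/h × 316.43 kJ/kg = 89992 kJ/h
|Q| = 24.998 kW = 24998 W

Q = 25000 W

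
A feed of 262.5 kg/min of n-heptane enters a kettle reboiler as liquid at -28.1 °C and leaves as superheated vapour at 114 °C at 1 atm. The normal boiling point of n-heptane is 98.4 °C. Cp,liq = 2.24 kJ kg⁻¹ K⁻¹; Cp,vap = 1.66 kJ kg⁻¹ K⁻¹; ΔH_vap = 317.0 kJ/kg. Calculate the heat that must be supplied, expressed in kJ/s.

Q = 2740 kJ/s

liquid -28.1→98.4 °C: 283.36 kJ/kg
vaporisation at 98.4 °C: 317 kJ/kg
vapour 98.4→114 °C: 25.896 kJ/kg
Δh = 283.36 + 317 + 25.896 = 626.26 kJ/kg
Q = ṁ·Δh = 262.5 kg/min × 626.26 kJ/kg = 164390 kJ/min
|Q| = 2739.9 kW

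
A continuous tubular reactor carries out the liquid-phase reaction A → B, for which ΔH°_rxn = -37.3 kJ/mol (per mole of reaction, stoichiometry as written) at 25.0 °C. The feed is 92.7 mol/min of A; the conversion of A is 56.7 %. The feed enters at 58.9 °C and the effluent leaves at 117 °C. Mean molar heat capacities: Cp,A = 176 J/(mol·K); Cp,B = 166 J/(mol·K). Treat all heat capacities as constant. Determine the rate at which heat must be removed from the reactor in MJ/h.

Q_out = 63.7 MJ/h

Extent of reaction ξ = 0.567 × 92.7 = 52.561 mol/min
Reaction term: ξ·ΔH°_rxn = 52.561 × -37.3 = -1960.5 kJ/min
Sensible, feed 58.9→25 °C: -553.09 kJ/min
Outlet flows (mol/min): A 40.139, B 52.561
Sensible, products 25→117 °C: 1452.6 kJ/min
Q = ΔH = -1061 kJ/min = -17.683 kW
Heat removed = 63.658 MJ/h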